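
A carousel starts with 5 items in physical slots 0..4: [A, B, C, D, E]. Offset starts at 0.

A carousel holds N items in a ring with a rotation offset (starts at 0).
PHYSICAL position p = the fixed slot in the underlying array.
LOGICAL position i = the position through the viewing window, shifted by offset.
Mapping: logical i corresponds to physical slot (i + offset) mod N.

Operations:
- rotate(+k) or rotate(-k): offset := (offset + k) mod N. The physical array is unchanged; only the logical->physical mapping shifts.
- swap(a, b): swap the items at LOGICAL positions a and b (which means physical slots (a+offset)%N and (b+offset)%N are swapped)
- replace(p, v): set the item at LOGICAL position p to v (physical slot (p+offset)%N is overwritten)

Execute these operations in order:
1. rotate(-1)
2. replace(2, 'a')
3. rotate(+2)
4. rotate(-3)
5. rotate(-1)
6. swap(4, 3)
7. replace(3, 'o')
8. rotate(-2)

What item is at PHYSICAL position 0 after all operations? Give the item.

After op 1 (rotate(-1)): offset=4, physical=[A,B,C,D,E], logical=[E,A,B,C,D]
After op 2 (replace(2, 'a')): offset=4, physical=[A,a,C,D,E], logical=[E,A,a,C,D]
After op 3 (rotate(+2)): offset=1, physical=[A,a,C,D,E], logical=[a,C,D,E,A]
After op 4 (rotate(-3)): offset=3, physical=[A,a,C,D,E], logical=[D,E,A,a,C]
After op 5 (rotate(-1)): offset=2, physical=[A,a,C,D,E], logical=[C,D,E,A,a]
After op 6 (swap(4, 3)): offset=2, physical=[a,A,C,D,E], logical=[C,D,E,a,A]
After op 7 (replace(3, 'o')): offset=2, physical=[o,A,C,D,E], logical=[C,D,E,o,A]
After op 8 (rotate(-2)): offset=0, physical=[o,A,C,D,E], logical=[o,A,C,D,E]

Answer: o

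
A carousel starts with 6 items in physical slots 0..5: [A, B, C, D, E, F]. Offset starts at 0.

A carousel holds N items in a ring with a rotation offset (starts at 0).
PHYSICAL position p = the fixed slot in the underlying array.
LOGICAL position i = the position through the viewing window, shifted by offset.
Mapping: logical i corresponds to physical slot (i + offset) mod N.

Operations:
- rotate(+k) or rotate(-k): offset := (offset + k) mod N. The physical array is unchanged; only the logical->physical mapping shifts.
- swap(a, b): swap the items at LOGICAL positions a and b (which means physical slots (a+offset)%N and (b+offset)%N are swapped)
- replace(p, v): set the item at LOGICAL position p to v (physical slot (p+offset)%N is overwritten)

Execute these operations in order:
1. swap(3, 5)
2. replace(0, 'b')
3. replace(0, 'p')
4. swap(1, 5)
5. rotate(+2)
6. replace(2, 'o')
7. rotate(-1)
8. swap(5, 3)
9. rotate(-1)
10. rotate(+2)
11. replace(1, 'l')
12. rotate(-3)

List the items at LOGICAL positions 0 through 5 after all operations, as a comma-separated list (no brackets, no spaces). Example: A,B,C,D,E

Answer: B,o,D,C,l,p

Derivation:
After op 1 (swap(3, 5)): offset=0, physical=[A,B,C,F,E,D], logical=[A,B,C,F,E,D]
After op 2 (replace(0, 'b')): offset=0, physical=[b,B,C,F,E,D], logical=[b,B,C,F,E,D]
After op 3 (replace(0, 'p')): offset=0, physical=[p,B,C,F,E,D], logical=[p,B,C,F,E,D]
After op 4 (swap(1, 5)): offset=0, physical=[p,D,C,F,E,B], logical=[p,D,C,F,E,B]
After op 5 (rotate(+2)): offset=2, physical=[p,D,C,F,E,B], logical=[C,F,E,B,p,D]
After op 6 (replace(2, 'o')): offset=2, physical=[p,D,C,F,o,B], logical=[C,F,o,B,p,D]
After op 7 (rotate(-1)): offset=1, physical=[p,D,C,F,o,B], logical=[D,C,F,o,B,p]
After op 8 (swap(5, 3)): offset=1, physical=[o,D,C,F,p,B], logical=[D,C,F,p,B,o]
After op 9 (rotate(-1)): offset=0, physical=[o,D,C,F,p,B], logical=[o,D,C,F,p,B]
After op 10 (rotate(+2)): offset=2, physical=[o,D,C,F,p,B], logical=[C,F,p,B,o,D]
After op 11 (replace(1, 'l')): offset=2, physical=[o,D,C,l,p,B], logical=[C,l,p,B,o,D]
After op 12 (rotate(-3)): offset=5, physical=[o,D,C,l,p,B], logical=[B,o,D,C,l,p]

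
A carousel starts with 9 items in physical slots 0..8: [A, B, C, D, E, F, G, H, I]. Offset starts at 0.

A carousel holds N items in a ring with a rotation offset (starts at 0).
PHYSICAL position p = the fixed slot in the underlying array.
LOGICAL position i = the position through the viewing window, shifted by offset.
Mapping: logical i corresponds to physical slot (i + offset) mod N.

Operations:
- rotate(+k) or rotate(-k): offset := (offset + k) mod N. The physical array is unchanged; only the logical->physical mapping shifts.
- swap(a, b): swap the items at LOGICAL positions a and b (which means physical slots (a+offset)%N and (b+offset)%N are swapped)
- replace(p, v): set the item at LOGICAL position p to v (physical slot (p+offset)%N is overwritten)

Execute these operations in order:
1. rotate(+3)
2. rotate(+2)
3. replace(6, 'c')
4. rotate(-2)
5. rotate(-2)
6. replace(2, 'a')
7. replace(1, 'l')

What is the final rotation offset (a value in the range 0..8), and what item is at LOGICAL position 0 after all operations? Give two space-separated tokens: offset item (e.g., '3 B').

Answer: 1 B

Derivation:
After op 1 (rotate(+3)): offset=3, physical=[A,B,C,D,E,F,G,H,I], logical=[D,E,F,G,H,I,A,B,C]
After op 2 (rotate(+2)): offset=5, physical=[A,B,C,D,E,F,G,H,I], logical=[F,G,H,I,A,B,C,D,E]
After op 3 (replace(6, 'c')): offset=5, physical=[A,B,c,D,E,F,G,H,I], logical=[F,G,H,I,A,B,c,D,E]
After op 4 (rotate(-2)): offset=3, physical=[A,B,c,D,E,F,G,H,I], logical=[D,E,F,G,H,I,A,B,c]
After op 5 (rotate(-2)): offset=1, physical=[A,B,c,D,E,F,G,H,I], logical=[B,c,D,E,F,G,H,I,A]
After op 6 (replace(2, 'a')): offset=1, physical=[A,B,c,a,E,F,G,H,I], logical=[B,c,a,E,F,G,H,I,A]
After op 7 (replace(1, 'l')): offset=1, physical=[A,B,l,a,E,F,G,H,I], logical=[B,l,a,E,F,G,H,I,A]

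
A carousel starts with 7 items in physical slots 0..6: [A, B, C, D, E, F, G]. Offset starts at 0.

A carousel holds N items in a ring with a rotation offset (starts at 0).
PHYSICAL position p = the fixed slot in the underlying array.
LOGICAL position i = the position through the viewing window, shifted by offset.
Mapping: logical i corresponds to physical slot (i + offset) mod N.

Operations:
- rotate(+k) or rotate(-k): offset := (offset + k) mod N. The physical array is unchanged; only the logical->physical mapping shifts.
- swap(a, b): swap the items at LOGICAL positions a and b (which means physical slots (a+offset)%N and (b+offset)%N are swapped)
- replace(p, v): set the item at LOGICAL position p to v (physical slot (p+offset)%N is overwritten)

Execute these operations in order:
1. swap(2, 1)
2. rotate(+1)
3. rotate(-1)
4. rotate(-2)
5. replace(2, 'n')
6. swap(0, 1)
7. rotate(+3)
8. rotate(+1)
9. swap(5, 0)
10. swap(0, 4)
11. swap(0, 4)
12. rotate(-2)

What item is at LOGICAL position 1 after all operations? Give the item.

Answer: C

Derivation:
After op 1 (swap(2, 1)): offset=0, physical=[A,C,B,D,E,F,G], logical=[A,C,B,D,E,F,G]
After op 2 (rotate(+1)): offset=1, physical=[A,C,B,D,E,F,G], logical=[C,B,D,E,F,G,A]
After op 3 (rotate(-1)): offset=0, physical=[A,C,B,D,E,F,G], logical=[A,C,B,D,E,F,G]
After op 4 (rotate(-2)): offset=5, physical=[A,C,B,D,E,F,G], logical=[F,G,A,C,B,D,E]
After op 5 (replace(2, 'n')): offset=5, physical=[n,C,B,D,E,F,G], logical=[F,G,n,C,B,D,E]
After op 6 (swap(0, 1)): offset=5, physical=[n,C,B,D,E,G,F], logical=[G,F,n,C,B,D,E]
After op 7 (rotate(+3)): offset=1, physical=[n,C,B,D,E,G,F], logical=[C,B,D,E,G,F,n]
After op 8 (rotate(+1)): offset=2, physical=[n,C,B,D,E,G,F], logical=[B,D,E,G,F,n,C]
After op 9 (swap(5, 0)): offset=2, physical=[B,C,n,D,E,G,F], logical=[n,D,E,G,F,B,C]
After op 10 (swap(0, 4)): offset=2, physical=[B,C,F,D,E,G,n], logical=[F,D,E,G,n,B,C]
After op 11 (swap(0, 4)): offset=2, physical=[B,C,n,D,E,G,F], logical=[n,D,E,G,F,B,C]
After op 12 (rotate(-2)): offset=0, physical=[B,C,n,D,E,G,F], logical=[B,C,n,D,E,G,F]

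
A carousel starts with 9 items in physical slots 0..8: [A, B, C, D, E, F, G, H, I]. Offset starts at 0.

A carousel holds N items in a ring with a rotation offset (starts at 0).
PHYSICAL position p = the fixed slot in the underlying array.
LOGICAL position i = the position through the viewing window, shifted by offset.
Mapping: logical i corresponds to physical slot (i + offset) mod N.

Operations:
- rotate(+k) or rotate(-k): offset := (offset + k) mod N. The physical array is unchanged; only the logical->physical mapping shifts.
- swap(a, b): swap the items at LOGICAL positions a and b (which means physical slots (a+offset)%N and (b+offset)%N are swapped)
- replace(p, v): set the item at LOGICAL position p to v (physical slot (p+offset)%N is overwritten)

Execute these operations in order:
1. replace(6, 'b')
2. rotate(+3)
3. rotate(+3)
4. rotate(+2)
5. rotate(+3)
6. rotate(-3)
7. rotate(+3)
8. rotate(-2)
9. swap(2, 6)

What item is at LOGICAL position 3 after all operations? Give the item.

After op 1 (replace(6, 'b')): offset=0, physical=[A,B,C,D,E,F,b,H,I], logical=[A,B,C,D,E,F,b,H,I]
After op 2 (rotate(+3)): offset=3, physical=[A,B,C,D,E,F,b,H,I], logical=[D,E,F,b,H,I,A,B,C]
After op 3 (rotate(+3)): offset=6, physical=[A,B,C,D,E,F,b,H,I], logical=[b,H,I,A,B,C,D,E,F]
After op 4 (rotate(+2)): offset=8, physical=[A,B,C,D,E,F,b,H,I], logical=[I,A,B,C,D,E,F,b,H]
After op 5 (rotate(+3)): offset=2, physical=[A,B,C,D,E,F,b,H,I], logical=[C,D,E,F,b,H,I,A,B]
After op 6 (rotate(-3)): offset=8, physical=[A,B,C,D,E,F,b,H,I], logical=[I,A,B,C,D,E,F,b,H]
After op 7 (rotate(+3)): offset=2, physical=[A,B,C,D,E,F,b,H,I], logical=[C,D,E,F,b,H,I,A,B]
After op 8 (rotate(-2)): offset=0, physical=[A,B,C,D,E,F,b,H,I], logical=[A,B,C,D,E,F,b,H,I]
After op 9 (swap(2, 6)): offset=0, physical=[A,B,b,D,E,F,C,H,I], logical=[A,B,b,D,E,F,C,H,I]

Answer: D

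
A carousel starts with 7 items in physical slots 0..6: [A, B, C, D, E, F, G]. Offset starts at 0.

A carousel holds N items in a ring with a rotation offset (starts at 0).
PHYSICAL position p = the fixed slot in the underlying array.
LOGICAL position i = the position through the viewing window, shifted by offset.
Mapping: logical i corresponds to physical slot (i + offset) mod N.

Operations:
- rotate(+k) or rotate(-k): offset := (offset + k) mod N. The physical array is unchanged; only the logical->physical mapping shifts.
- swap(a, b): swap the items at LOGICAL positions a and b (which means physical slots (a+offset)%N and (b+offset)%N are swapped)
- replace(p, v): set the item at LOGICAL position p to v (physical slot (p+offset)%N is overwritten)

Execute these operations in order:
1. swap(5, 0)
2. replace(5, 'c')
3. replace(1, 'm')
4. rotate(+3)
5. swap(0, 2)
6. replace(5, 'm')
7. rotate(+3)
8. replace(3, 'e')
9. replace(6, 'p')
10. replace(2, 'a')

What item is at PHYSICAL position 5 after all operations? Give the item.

After op 1 (swap(5, 0)): offset=0, physical=[F,B,C,D,E,A,G], logical=[F,B,C,D,E,A,G]
After op 2 (replace(5, 'c')): offset=0, physical=[F,B,C,D,E,c,G], logical=[F,B,C,D,E,c,G]
After op 3 (replace(1, 'm')): offset=0, physical=[F,m,C,D,E,c,G], logical=[F,m,C,D,E,c,G]
After op 4 (rotate(+3)): offset=3, physical=[F,m,C,D,E,c,G], logical=[D,E,c,G,F,m,C]
After op 5 (swap(0, 2)): offset=3, physical=[F,m,C,c,E,D,G], logical=[c,E,D,G,F,m,C]
After op 6 (replace(5, 'm')): offset=3, physical=[F,m,C,c,E,D,G], logical=[c,E,D,G,F,m,C]
After op 7 (rotate(+3)): offset=6, physical=[F,m,C,c,E,D,G], logical=[G,F,m,C,c,E,D]
After op 8 (replace(3, 'e')): offset=6, physical=[F,m,e,c,E,D,G], logical=[G,F,m,e,c,E,D]
After op 9 (replace(6, 'p')): offset=6, physical=[F,m,e,c,E,p,G], logical=[G,F,m,e,c,E,p]
After op 10 (replace(2, 'a')): offset=6, physical=[F,a,e,c,E,p,G], logical=[G,F,a,e,c,E,p]

Answer: p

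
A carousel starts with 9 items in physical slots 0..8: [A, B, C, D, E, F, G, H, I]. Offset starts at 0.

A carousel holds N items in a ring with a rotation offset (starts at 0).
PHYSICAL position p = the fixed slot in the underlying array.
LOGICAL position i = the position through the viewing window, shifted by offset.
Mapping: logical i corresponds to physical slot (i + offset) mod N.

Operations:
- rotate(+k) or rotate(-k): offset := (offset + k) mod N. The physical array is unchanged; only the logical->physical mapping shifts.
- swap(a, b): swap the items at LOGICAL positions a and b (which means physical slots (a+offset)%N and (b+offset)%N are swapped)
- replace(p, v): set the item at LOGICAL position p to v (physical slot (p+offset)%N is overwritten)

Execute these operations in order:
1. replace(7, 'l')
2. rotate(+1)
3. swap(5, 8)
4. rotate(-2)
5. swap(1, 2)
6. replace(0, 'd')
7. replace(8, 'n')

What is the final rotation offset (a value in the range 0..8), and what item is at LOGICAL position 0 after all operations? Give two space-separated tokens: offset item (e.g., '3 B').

Answer: 8 d

Derivation:
After op 1 (replace(7, 'l')): offset=0, physical=[A,B,C,D,E,F,G,l,I], logical=[A,B,C,D,E,F,G,l,I]
After op 2 (rotate(+1)): offset=1, physical=[A,B,C,D,E,F,G,l,I], logical=[B,C,D,E,F,G,l,I,A]
After op 3 (swap(5, 8)): offset=1, physical=[G,B,C,D,E,F,A,l,I], logical=[B,C,D,E,F,A,l,I,G]
After op 4 (rotate(-2)): offset=8, physical=[G,B,C,D,E,F,A,l,I], logical=[I,G,B,C,D,E,F,A,l]
After op 5 (swap(1, 2)): offset=8, physical=[B,G,C,D,E,F,A,l,I], logical=[I,B,G,C,D,E,F,A,l]
After op 6 (replace(0, 'd')): offset=8, physical=[B,G,C,D,E,F,A,l,d], logical=[d,B,G,C,D,E,F,A,l]
After op 7 (replace(8, 'n')): offset=8, physical=[B,G,C,D,E,F,A,n,d], logical=[d,B,G,C,D,E,F,A,n]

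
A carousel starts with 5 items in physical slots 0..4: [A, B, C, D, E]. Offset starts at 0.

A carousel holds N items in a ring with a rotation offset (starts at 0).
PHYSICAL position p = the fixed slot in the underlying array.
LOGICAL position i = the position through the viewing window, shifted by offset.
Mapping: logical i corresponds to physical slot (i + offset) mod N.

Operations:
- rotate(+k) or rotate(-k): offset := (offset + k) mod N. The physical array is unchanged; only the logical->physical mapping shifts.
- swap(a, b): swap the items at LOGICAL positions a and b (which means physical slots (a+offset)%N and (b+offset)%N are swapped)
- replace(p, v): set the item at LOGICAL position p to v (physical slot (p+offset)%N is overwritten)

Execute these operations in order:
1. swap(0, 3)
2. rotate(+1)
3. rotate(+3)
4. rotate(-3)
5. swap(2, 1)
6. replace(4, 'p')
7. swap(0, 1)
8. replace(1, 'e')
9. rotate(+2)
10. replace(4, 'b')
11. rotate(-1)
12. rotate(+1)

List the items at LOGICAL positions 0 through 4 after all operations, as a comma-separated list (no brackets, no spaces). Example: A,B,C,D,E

After op 1 (swap(0, 3)): offset=0, physical=[D,B,C,A,E], logical=[D,B,C,A,E]
After op 2 (rotate(+1)): offset=1, physical=[D,B,C,A,E], logical=[B,C,A,E,D]
After op 3 (rotate(+3)): offset=4, physical=[D,B,C,A,E], logical=[E,D,B,C,A]
After op 4 (rotate(-3)): offset=1, physical=[D,B,C,A,E], logical=[B,C,A,E,D]
After op 5 (swap(2, 1)): offset=1, physical=[D,B,A,C,E], logical=[B,A,C,E,D]
After op 6 (replace(4, 'p')): offset=1, physical=[p,B,A,C,E], logical=[B,A,C,E,p]
After op 7 (swap(0, 1)): offset=1, physical=[p,A,B,C,E], logical=[A,B,C,E,p]
After op 8 (replace(1, 'e')): offset=1, physical=[p,A,e,C,E], logical=[A,e,C,E,p]
After op 9 (rotate(+2)): offset=3, physical=[p,A,e,C,E], logical=[C,E,p,A,e]
After op 10 (replace(4, 'b')): offset=3, physical=[p,A,b,C,E], logical=[C,E,p,A,b]
After op 11 (rotate(-1)): offset=2, physical=[p,A,b,C,E], logical=[b,C,E,p,A]
After op 12 (rotate(+1)): offset=3, physical=[p,A,b,C,E], logical=[C,E,p,A,b]

Answer: C,E,p,A,b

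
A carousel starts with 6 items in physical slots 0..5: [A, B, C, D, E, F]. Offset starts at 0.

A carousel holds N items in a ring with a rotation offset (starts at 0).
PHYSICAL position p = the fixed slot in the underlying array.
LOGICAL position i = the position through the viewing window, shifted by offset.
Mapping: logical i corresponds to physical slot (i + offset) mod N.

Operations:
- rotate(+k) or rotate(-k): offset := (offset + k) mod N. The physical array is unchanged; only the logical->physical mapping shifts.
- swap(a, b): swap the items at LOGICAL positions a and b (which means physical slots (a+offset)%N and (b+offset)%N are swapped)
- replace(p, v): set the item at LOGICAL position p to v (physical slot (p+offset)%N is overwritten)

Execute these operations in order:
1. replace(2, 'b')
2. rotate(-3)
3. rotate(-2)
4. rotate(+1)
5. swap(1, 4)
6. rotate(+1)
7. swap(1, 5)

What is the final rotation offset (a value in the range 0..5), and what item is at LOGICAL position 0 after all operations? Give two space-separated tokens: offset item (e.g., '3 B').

After op 1 (replace(2, 'b')): offset=0, physical=[A,B,b,D,E,F], logical=[A,B,b,D,E,F]
After op 2 (rotate(-3)): offset=3, physical=[A,B,b,D,E,F], logical=[D,E,F,A,B,b]
After op 3 (rotate(-2)): offset=1, physical=[A,B,b,D,E,F], logical=[B,b,D,E,F,A]
After op 4 (rotate(+1)): offset=2, physical=[A,B,b,D,E,F], logical=[b,D,E,F,A,B]
After op 5 (swap(1, 4)): offset=2, physical=[D,B,b,A,E,F], logical=[b,A,E,F,D,B]
After op 6 (rotate(+1)): offset=3, physical=[D,B,b,A,E,F], logical=[A,E,F,D,B,b]
After op 7 (swap(1, 5)): offset=3, physical=[D,B,E,A,b,F], logical=[A,b,F,D,B,E]

Answer: 3 A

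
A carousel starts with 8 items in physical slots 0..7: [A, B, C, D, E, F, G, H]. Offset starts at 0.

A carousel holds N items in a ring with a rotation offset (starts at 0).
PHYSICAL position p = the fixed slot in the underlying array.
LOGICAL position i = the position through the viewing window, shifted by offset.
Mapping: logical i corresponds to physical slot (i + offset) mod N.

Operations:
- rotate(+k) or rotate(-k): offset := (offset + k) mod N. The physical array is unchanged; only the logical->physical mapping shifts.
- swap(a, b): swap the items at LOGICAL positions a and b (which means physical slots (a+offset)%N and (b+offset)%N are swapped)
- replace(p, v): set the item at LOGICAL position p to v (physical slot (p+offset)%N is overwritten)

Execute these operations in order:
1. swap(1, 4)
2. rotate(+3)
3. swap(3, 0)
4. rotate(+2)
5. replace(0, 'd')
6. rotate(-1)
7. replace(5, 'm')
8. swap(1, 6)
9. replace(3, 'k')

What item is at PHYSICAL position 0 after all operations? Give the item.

Answer: A

Derivation:
After op 1 (swap(1, 4)): offset=0, physical=[A,E,C,D,B,F,G,H], logical=[A,E,C,D,B,F,G,H]
After op 2 (rotate(+3)): offset=3, physical=[A,E,C,D,B,F,G,H], logical=[D,B,F,G,H,A,E,C]
After op 3 (swap(3, 0)): offset=3, physical=[A,E,C,G,B,F,D,H], logical=[G,B,F,D,H,A,E,C]
After op 4 (rotate(+2)): offset=5, physical=[A,E,C,G,B,F,D,H], logical=[F,D,H,A,E,C,G,B]
After op 5 (replace(0, 'd')): offset=5, physical=[A,E,C,G,B,d,D,H], logical=[d,D,H,A,E,C,G,B]
After op 6 (rotate(-1)): offset=4, physical=[A,E,C,G,B,d,D,H], logical=[B,d,D,H,A,E,C,G]
After op 7 (replace(5, 'm')): offset=4, physical=[A,m,C,G,B,d,D,H], logical=[B,d,D,H,A,m,C,G]
After op 8 (swap(1, 6)): offset=4, physical=[A,m,d,G,B,C,D,H], logical=[B,C,D,H,A,m,d,G]
After op 9 (replace(3, 'k')): offset=4, physical=[A,m,d,G,B,C,D,k], logical=[B,C,D,k,A,m,d,G]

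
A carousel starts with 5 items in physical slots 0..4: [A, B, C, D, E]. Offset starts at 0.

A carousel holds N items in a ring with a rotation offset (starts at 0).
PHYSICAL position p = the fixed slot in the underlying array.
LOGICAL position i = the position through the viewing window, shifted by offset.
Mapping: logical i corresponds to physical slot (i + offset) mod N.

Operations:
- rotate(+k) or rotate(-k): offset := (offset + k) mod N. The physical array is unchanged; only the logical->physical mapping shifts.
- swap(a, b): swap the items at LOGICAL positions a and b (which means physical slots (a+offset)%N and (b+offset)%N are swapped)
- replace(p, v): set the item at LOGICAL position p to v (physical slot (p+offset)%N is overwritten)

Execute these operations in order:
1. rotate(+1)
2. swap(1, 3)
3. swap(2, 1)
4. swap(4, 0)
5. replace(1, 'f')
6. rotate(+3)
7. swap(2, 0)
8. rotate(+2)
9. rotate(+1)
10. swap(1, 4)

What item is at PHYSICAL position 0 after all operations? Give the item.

Answer: B

Derivation:
After op 1 (rotate(+1)): offset=1, physical=[A,B,C,D,E], logical=[B,C,D,E,A]
After op 2 (swap(1, 3)): offset=1, physical=[A,B,E,D,C], logical=[B,E,D,C,A]
After op 3 (swap(2, 1)): offset=1, physical=[A,B,D,E,C], logical=[B,D,E,C,A]
After op 4 (swap(4, 0)): offset=1, physical=[B,A,D,E,C], logical=[A,D,E,C,B]
After op 5 (replace(1, 'f')): offset=1, physical=[B,A,f,E,C], logical=[A,f,E,C,B]
After op 6 (rotate(+3)): offset=4, physical=[B,A,f,E,C], logical=[C,B,A,f,E]
After op 7 (swap(2, 0)): offset=4, physical=[B,C,f,E,A], logical=[A,B,C,f,E]
After op 8 (rotate(+2)): offset=1, physical=[B,C,f,E,A], logical=[C,f,E,A,B]
After op 9 (rotate(+1)): offset=2, physical=[B,C,f,E,A], logical=[f,E,A,B,C]
After op 10 (swap(1, 4)): offset=2, physical=[B,E,f,C,A], logical=[f,C,A,B,E]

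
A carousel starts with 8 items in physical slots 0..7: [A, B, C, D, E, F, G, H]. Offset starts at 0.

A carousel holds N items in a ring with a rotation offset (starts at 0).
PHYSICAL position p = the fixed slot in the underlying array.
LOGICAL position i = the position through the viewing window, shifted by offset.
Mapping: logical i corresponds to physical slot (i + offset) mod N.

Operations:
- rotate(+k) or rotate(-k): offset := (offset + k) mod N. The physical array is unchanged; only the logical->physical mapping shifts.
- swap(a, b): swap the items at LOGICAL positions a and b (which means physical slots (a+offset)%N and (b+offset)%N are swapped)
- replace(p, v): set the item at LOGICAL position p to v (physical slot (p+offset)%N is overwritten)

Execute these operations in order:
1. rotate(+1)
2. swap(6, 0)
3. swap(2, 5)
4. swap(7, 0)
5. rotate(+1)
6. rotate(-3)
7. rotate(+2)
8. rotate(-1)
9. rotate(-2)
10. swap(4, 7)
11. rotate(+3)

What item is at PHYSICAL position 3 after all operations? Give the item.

After op 1 (rotate(+1)): offset=1, physical=[A,B,C,D,E,F,G,H], logical=[B,C,D,E,F,G,H,A]
After op 2 (swap(6, 0)): offset=1, physical=[A,H,C,D,E,F,G,B], logical=[H,C,D,E,F,G,B,A]
After op 3 (swap(2, 5)): offset=1, physical=[A,H,C,G,E,F,D,B], logical=[H,C,G,E,F,D,B,A]
After op 4 (swap(7, 0)): offset=1, physical=[H,A,C,G,E,F,D,B], logical=[A,C,G,E,F,D,B,H]
After op 5 (rotate(+1)): offset=2, physical=[H,A,C,G,E,F,D,B], logical=[C,G,E,F,D,B,H,A]
After op 6 (rotate(-3)): offset=7, physical=[H,A,C,G,E,F,D,B], logical=[B,H,A,C,G,E,F,D]
After op 7 (rotate(+2)): offset=1, physical=[H,A,C,G,E,F,D,B], logical=[A,C,G,E,F,D,B,H]
After op 8 (rotate(-1)): offset=0, physical=[H,A,C,G,E,F,D,B], logical=[H,A,C,G,E,F,D,B]
After op 9 (rotate(-2)): offset=6, physical=[H,A,C,G,E,F,D,B], logical=[D,B,H,A,C,G,E,F]
After op 10 (swap(4, 7)): offset=6, physical=[H,A,F,G,E,C,D,B], logical=[D,B,H,A,F,G,E,C]
After op 11 (rotate(+3)): offset=1, physical=[H,A,F,G,E,C,D,B], logical=[A,F,G,E,C,D,B,H]

Answer: G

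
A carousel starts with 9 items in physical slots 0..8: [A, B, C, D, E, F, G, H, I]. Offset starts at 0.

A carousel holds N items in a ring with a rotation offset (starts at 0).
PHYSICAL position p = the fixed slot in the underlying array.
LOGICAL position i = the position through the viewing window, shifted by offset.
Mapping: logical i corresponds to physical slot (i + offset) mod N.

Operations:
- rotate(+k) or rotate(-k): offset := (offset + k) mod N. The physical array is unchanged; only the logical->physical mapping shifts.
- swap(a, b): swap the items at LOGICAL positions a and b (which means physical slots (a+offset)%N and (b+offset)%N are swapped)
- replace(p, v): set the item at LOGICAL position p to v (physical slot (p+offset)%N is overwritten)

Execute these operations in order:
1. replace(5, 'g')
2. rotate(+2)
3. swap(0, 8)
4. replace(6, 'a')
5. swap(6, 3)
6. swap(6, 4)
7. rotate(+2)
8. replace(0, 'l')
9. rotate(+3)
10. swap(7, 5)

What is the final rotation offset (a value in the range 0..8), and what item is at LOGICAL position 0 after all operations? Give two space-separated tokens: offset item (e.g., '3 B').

Answer: 7 H

Derivation:
After op 1 (replace(5, 'g')): offset=0, physical=[A,B,C,D,E,g,G,H,I], logical=[A,B,C,D,E,g,G,H,I]
After op 2 (rotate(+2)): offset=2, physical=[A,B,C,D,E,g,G,H,I], logical=[C,D,E,g,G,H,I,A,B]
After op 3 (swap(0, 8)): offset=2, physical=[A,C,B,D,E,g,G,H,I], logical=[B,D,E,g,G,H,I,A,C]
After op 4 (replace(6, 'a')): offset=2, physical=[A,C,B,D,E,g,G,H,a], logical=[B,D,E,g,G,H,a,A,C]
After op 5 (swap(6, 3)): offset=2, physical=[A,C,B,D,E,a,G,H,g], logical=[B,D,E,a,G,H,g,A,C]
After op 6 (swap(6, 4)): offset=2, physical=[A,C,B,D,E,a,g,H,G], logical=[B,D,E,a,g,H,G,A,C]
After op 7 (rotate(+2)): offset=4, physical=[A,C,B,D,E,a,g,H,G], logical=[E,a,g,H,G,A,C,B,D]
After op 8 (replace(0, 'l')): offset=4, physical=[A,C,B,D,l,a,g,H,G], logical=[l,a,g,H,G,A,C,B,D]
After op 9 (rotate(+3)): offset=7, physical=[A,C,B,D,l,a,g,H,G], logical=[H,G,A,C,B,D,l,a,g]
After op 10 (swap(7, 5)): offset=7, physical=[A,C,B,a,l,D,g,H,G], logical=[H,G,A,C,B,a,l,D,g]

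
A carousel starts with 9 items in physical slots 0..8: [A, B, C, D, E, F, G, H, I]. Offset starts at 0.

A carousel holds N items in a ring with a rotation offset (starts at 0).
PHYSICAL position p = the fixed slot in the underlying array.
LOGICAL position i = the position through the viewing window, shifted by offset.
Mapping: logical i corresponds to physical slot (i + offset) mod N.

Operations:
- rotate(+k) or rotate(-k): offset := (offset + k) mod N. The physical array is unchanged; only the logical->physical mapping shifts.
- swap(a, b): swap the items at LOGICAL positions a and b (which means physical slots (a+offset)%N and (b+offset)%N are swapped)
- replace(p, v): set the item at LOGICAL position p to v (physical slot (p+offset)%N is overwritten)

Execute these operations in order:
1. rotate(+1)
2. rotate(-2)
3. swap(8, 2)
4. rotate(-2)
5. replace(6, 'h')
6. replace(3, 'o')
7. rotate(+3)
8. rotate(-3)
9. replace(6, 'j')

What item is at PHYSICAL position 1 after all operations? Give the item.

After op 1 (rotate(+1)): offset=1, physical=[A,B,C,D,E,F,G,H,I], logical=[B,C,D,E,F,G,H,I,A]
After op 2 (rotate(-2)): offset=8, physical=[A,B,C,D,E,F,G,H,I], logical=[I,A,B,C,D,E,F,G,H]
After op 3 (swap(8, 2)): offset=8, physical=[A,H,C,D,E,F,G,B,I], logical=[I,A,H,C,D,E,F,G,B]
After op 4 (rotate(-2)): offset=6, physical=[A,H,C,D,E,F,G,B,I], logical=[G,B,I,A,H,C,D,E,F]
After op 5 (replace(6, 'h')): offset=6, physical=[A,H,C,h,E,F,G,B,I], logical=[G,B,I,A,H,C,h,E,F]
After op 6 (replace(3, 'o')): offset=6, physical=[o,H,C,h,E,F,G,B,I], logical=[G,B,I,o,H,C,h,E,F]
After op 7 (rotate(+3)): offset=0, physical=[o,H,C,h,E,F,G,B,I], logical=[o,H,C,h,E,F,G,B,I]
After op 8 (rotate(-3)): offset=6, physical=[o,H,C,h,E,F,G,B,I], logical=[G,B,I,o,H,C,h,E,F]
After op 9 (replace(6, 'j')): offset=6, physical=[o,H,C,j,E,F,G,B,I], logical=[G,B,I,o,H,C,j,E,F]

Answer: H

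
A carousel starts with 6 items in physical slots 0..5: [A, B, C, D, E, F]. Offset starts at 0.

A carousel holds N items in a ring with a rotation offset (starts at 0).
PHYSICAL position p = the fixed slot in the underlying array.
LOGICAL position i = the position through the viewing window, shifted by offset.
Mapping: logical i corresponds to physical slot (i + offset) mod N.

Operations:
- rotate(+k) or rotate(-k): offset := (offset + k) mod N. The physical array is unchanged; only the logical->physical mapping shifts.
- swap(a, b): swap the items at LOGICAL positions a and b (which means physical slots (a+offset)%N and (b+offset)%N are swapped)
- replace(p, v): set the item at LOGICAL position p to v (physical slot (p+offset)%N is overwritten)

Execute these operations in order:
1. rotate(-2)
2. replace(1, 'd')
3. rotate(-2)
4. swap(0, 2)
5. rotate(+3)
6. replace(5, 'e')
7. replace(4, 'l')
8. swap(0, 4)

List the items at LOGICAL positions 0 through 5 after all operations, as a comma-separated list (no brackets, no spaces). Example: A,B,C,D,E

Answer: l,A,B,E,d,e

Derivation:
After op 1 (rotate(-2)): offset=4, physical=[A,B,C,D,E,F], logical=[E,F,A,B,C,D]
After op 2 (replace(1, 'd')): offset=4, physical=[A,B,C,D,E,d], logical=[E,d,A,B,C,D]
After op 3 (rotate(-2)): offset=2, physical=[A,B,C,D,E,d], logical=[C,D,E,d,A,B]
After op 4 (swap(0, 2)): offset=2, physical=[A,B,E,D,C,d], logical=[E,D,C,d,A,B]
After op 5 (rotate(+3)): offset=5, physical=[A,B,E,D,C,d], logical=[d,A,B,E,D,C]
After op 6 (replace(5, 'e')): offset=5, physical=[A,B,E,D,e,d], logical=[d,A,B,E,D,e]
After op 7 (replace(4, 'l')): offset=5, physical=[A,B,E,l,e,d], logical=[d,A,B,E,l,e]
After op 8 (swap(0, 4)): offset=5, physical=[A,B,E,d,e,l], logical=[l,A,B,E,d,e]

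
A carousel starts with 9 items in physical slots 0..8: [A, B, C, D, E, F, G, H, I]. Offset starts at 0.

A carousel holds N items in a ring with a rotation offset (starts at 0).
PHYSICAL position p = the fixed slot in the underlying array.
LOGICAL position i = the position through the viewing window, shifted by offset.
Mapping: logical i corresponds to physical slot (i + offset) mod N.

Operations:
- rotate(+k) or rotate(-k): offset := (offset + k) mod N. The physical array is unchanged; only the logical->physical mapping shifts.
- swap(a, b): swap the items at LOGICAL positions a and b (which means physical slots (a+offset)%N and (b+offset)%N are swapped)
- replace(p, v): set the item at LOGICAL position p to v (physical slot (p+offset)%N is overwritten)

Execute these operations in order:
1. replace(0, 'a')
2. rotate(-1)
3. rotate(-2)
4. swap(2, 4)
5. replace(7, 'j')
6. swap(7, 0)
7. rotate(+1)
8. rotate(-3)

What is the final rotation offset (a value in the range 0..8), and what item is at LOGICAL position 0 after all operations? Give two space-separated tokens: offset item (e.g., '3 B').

Answer: 4 G

Derivation:
After op 1 (replace(0, 'a')): offset=0, physical=[a,B,C,D,E,F,G,H,I], logical=[a,B,C,D,E,F,G,H,I]
After op 2 (rotate(-1)): offset=8, physical=[a,B,C,D,E,F,G,H,I], logical=[I,a,B,C,D,E,F,G,H]
After op 3 (rotate(-2)): offset=6, physical=[a,B,C,D,E,F,G,H,I], logical=[G,H,I,a,B,C,D,E,F]
After op 4 (swap(2, 4)): offset=6, physical=[a,I,C,D,E,F,G,H,B], logical=[G,H,B,a,I,C,D,E,F]
After op 5 (replace(7, 'j')): offset=6, physical=[a,I,C,D,j,F,G,H,B], logical=[G,H,B,a,I,C,D,j,F]
After op 6 (swap(7, 0)): offset=6, physical=[a,I,C,D,G,F,j,H,B], logical=[j,H,B,a,I,C,D,G,F]
After op 7 (rotate(+1)): offset=7, physical=[a,I,C,D,G,F,j,H,B], logical=[H,B,a,I,C,D,G,F,j]
After op 8 (rotate(-3)): offset=4, physical=[a,I,C,D,G,F,j,H,B], logical=[G,F,j,H,B,a,I,C,D]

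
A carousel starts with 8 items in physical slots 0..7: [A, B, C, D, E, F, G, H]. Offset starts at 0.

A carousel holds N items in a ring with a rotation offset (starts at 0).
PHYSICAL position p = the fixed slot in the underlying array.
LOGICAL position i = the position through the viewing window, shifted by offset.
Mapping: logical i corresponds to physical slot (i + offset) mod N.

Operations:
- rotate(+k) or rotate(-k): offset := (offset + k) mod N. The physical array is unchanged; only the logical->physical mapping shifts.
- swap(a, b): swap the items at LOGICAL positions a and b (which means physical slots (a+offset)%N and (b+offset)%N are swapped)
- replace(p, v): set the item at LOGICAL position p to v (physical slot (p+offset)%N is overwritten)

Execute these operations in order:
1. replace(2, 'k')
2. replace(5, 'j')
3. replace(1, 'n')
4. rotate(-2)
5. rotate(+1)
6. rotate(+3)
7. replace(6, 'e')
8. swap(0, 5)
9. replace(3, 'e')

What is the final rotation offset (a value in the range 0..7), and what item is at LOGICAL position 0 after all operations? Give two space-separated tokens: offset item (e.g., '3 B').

After op 1 (replace(2, 'k')): offset=0, physical=[A,B,k,D,E,F,G,H], logical=[A,B,k,D,E,F,G,H]
After op 2 (replace(5, 'j')): offset=0, physical=[A,B,k,D,E,j,G,H], logical=[A,B,k,D,E,j,G,H]
After op 3 (replace(1, 'n')): offset=0, physical=[A,n,k,D,E,j,G,H], logical=[A,n,k,D,E,j,G,H]
After op 4 (rotate(-2)): offset=6, physical=[A,n,k,D,E,j,G,H], logical=[G,H,A,n,k,D,E,j]
After op 5 (rotate(+1)): offset=7, physical=[A,n,k,D,E,j,G,H], logical=[H,A,n,k,D,E,j,G]
After op 6 (rotate(+3)): offset=2, physical=[A,n,k,D,E,j,G,H], logical=[k,D,E,j,G,H,A,n]
After op 7 (replace(6, 'e')): offset=2, physical=[e,n,k,D,E,j,G,H], logical=[k,D,E,j,G,H,e,n]
After op 8 (swap(0, 5)): offset=2, physical=[e,n,H,D,E,j,G,k], logical=[H,D,E,j,G,k,e,n]
After op 9 (replace(3, 'e')): offset=2, physical=[e,n,H,D,E,e,G,k], logical=[H,D,E,e,G,k,e,n]

Answer: 2 H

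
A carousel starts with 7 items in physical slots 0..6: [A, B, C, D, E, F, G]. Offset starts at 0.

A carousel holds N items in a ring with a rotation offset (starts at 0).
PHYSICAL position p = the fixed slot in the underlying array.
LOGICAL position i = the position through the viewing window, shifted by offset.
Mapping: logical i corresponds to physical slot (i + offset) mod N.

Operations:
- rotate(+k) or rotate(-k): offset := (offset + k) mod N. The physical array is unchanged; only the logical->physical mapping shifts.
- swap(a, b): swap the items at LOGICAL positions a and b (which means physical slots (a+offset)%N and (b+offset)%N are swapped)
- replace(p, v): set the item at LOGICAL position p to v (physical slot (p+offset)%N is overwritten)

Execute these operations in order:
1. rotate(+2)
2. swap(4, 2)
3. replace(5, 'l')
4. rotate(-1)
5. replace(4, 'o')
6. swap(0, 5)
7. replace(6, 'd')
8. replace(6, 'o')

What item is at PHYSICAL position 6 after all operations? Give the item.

After op 1 (rotate(+2)): offset=2, physical=[A,B,C,D,E,F,G], logical=[C,D,E,F,G,A,B]
After op 2 (swap(4, 2)): offset=2, physical=[A,B,C,D,G,F,E], logical=[C,D,G,F,E,A,B]
After op 3 (replace(5, 'l')): offset=2, physical=[l,B,C,D,G,F,E], logical=[C,D,G,F,E,l,B]
After op 4 (rotate(-1)): offset=1, physical=[l,B,C,D,G,F,E], logical=[B,C,D,G,F,E,l]
After op 5 (replace(4, 'o')): offset=1, physical=[l,B,C,D,G,o,E], logical=[B,C,D,G,o,E,l]
After op 6 (swap(0, 5)): offset=1, physical=[l,E,C,D,G,o,B], logical=[E,C,D,G,o,B,l]
After op 7 (replace(6, 'd')): offset=1, physical=[d,E,C,D,G,o,B], logical=[E,C,D,G,o,B,d]
After op 8 (replace(6, 'o')): offset=1, physical=[o,E,C,D,G,o,B], logical=[E,C,D,G,o,B,o]

Answer: B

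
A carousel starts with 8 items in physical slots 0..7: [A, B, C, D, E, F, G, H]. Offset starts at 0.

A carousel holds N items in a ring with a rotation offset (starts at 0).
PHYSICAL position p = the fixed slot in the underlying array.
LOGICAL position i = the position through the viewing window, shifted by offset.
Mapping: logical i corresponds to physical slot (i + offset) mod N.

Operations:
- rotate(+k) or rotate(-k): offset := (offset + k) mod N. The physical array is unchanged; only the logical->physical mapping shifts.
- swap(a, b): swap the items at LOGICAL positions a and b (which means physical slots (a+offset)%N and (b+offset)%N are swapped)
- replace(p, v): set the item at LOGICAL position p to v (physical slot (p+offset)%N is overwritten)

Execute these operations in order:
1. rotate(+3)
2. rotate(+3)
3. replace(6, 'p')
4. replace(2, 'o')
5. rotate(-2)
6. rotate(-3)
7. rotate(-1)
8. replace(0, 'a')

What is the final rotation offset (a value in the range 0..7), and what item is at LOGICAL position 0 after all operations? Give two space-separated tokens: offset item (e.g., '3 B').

Answer: 0 a

Derivation:
After op 1 (rotate(+3)): offset=3, physical=[A,B,C,D,E,F,G,H], logical=[D,E,F,G,H,A,B,C]
After op 2 (rotate(+3)): offset=6, physical=[A,B,C,D,E,F,G,H], logical=[G,H,A,B,C,D,E,F]
After op 3 (replace(6, 'p')): offset=6, physical=[A,B,C,D,p,F,G,H], logical=[G,H,A,B,C,D,p,F]
After op 4 (replace(2, 'o')): offset=6, physical=[o,B,C,D,p,F,G,H], logical=[G,H,o,B,C,D,p,F]
After op 5 (rotate(-2)): offset=4, physical=[o,B,C,D,p,F,G,H], logical=[p,F,G,H,o,B,C,D]
After op 6 (rotate(-3)): offset=1, physical=[o,B,C,D,p,F,G,H], logical=[B,C,D,p,F,G,H,o]
After op 7 (rotate(-1)): offset=0, physical=[o,B,C,D,p,F,G,H], logical=[o,B,C,D,p,F,G,H]
After op 8 (replace(0, 'a')): offset=0, physical=[a,B,C,D,p,F,G,H], logical=[a,B,C,D,p,F,G,H]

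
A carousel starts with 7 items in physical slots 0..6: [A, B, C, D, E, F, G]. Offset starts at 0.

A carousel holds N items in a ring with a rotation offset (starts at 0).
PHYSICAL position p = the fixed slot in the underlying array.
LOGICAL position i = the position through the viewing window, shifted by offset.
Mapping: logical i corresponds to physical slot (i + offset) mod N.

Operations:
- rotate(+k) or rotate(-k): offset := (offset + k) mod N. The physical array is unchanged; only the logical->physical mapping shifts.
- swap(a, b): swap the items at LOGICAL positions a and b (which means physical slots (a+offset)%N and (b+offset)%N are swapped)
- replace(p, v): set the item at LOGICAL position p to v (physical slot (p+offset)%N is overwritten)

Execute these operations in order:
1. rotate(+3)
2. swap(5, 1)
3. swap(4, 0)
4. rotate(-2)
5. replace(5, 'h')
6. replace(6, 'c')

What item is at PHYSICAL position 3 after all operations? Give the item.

Answer: A

Derivation:
After op 1 (rotate(+3)): offset=3, physical=[A,B,C,D,E,F,G], logical=[D,E,F,G,A,B,C]
After op 2 (swap(5, 1)): offset=3, physical=[A,E,C,D,B,F,G], logical=[D,B,F,G,A,E,C]
After op 3 (swap(4, 0)): offset=3, physical=[D,E,C,A,B,F,G], logical=[A,B,F,G,D,E,C]
After op 4 (rotate(-2)): offset=1, physical=[D,E,C,A,B,F,G], logical=[E,C,A,B,F,G,D]
After op 5 (replace(5, 'h')): offset=1, physical=[D,E,C,A,B,F,h], logical=[E,C,A,B,F,h,D]
After op 6 (replace(6, 'c')): offset=1, physical=[c,E,C,A,B,F,h], logical=[E,C,A,B,F,h,c]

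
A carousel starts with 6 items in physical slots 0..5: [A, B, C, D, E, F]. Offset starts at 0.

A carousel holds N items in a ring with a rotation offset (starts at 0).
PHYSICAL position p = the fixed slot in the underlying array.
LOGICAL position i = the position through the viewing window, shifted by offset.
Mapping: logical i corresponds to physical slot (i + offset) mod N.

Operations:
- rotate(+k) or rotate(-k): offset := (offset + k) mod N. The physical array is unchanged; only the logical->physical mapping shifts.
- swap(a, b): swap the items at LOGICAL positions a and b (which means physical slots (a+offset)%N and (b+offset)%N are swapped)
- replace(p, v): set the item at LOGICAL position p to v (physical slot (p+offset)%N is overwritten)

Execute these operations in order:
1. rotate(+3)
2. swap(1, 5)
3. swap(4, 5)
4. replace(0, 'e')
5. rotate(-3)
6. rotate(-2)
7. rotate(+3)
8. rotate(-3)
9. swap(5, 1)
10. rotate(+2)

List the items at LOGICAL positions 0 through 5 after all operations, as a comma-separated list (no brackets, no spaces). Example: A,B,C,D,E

Answer: A,E,B,F,C,e

Derivation:
After op 1 (rotate(+3)): offset=3, physical=[A,B,C,D,E,F], logical=[D,E,F,A,B,C]
After op 2 (swap(1, 5)): offset=3, physical=[A,B,E,D,C,F], logical=[D,C,F,A,B,E]
After op 3 (swap(4, 5)): offset=3, physical=[A,E,B,D,C,F], logical=[D,C,F,A,E,B]
After op 4 (replace(0, 'e')): offset=3, physical=[A,E,B,e,C,F], logical=[e,C,F,A,E,B]
After op 5 (rotate(-3)): offset=0, physical=[A,E,B,e,C,F], logical=[A,E,B,e,C,F]
After op 6 (rotate(-2)): offset=4, physical=[A,E,B,e,C,F], logical=[C,F,A,E,B,e]
After op 7 (rotate(+3)): offset=1, physical=[A,E,B,e,C,F], logical=[E,B,e,C,F,A]
After op 8 (rotate(-3)): offset=4, physical=[A,E,B,e,C,F], logical=[C,F,A,E,B,e]
After op 9 (swap(5, 1)): offset=4, physical=[A,E,B,F,C,e], logical=[C,e,A,E,B,F]
After op 10 (rotate(+2)): offset=0, physical=[A,E,B,F,C,e], logical=[A,E,B,F,C,e]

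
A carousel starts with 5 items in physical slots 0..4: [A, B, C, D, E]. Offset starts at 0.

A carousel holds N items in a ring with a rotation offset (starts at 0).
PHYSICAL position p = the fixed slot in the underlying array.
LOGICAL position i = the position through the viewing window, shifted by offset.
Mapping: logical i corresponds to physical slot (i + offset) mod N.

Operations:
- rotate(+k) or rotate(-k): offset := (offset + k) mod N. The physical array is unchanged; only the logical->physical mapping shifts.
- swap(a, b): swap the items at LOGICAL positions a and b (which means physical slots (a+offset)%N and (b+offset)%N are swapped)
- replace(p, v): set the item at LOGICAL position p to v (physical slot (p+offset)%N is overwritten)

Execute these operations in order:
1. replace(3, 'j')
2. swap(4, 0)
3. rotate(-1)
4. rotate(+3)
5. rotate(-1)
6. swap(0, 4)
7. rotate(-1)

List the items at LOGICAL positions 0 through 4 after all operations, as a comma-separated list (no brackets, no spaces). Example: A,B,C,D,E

After op 1 (replace(3, 'j')): offset=0, physical=[A,B,C,j,E], logical=[A,B,C,j,E]
After op 2 (swap(4, 0)): offset=0, physical=[E,B,C,j,A], logical=[E,B,C,j,A]
After op 3 (rotate(-1)): offset=4, physical=[E,B,C,j,A], logical=[A,E,B,C,j]
After op 4 (rotate(+3)): offset=2, physical=[E,B,C,j,A], logical=[C,j,A,E,B]
After op 5 (rotate(-1)): offset=1, physical=[E,B,C,j,A], logical=[B,C,j,A,E]
After op 6 (swap(0, 4)): offset=1, physical=[B,E,C,j,A], logical=[E,C,j,A,B]
After op 7 (rotate(-1)): offset=0, physical=[B,E,C,j,A], logical=[B,E,C,j,A]

Answer: B,E,C,j,A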